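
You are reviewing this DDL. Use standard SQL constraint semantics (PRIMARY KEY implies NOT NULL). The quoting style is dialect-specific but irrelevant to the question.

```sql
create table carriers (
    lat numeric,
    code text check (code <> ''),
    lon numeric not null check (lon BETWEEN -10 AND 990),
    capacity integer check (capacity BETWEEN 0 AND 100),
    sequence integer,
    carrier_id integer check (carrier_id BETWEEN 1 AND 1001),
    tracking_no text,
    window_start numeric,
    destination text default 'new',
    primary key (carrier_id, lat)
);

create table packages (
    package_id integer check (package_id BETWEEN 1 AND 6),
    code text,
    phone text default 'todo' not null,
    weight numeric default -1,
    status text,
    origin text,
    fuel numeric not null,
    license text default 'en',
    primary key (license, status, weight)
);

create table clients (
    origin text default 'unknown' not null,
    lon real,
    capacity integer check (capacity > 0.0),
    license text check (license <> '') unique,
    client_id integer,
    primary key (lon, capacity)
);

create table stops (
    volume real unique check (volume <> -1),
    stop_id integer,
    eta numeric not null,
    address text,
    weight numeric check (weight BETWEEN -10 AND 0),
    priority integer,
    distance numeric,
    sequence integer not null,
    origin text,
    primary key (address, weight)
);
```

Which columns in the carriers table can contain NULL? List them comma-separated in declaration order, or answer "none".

code, capacity, sequence, tracking_no, window_start, destination

- lat: part of the PRIMARY KEY, which implies NOT NULL → not nullable.
- code: CHECK does not forbid NULL (a CHECK constraint passes when its expression is NULL) → nullable.
- lon: declared NOT NULL → not nullable.
- capacity: CHECK does not forbid NULL (a CHECK constraint passes when its expression is NULL) → nullable.
- sequence: no NOT NULL constraint applies → nullable.
- carrier_id: part of the PRIMARY KEY, which implies NOT NULL → not nullable.
- tracking_no: no NOT NULL constraint applies → nullable.
- window_start: no NOT NULL constraint applies → nullable.
- destination: DEFAULT only fills an omitted column; an explicit NULL is still allowed → nullable.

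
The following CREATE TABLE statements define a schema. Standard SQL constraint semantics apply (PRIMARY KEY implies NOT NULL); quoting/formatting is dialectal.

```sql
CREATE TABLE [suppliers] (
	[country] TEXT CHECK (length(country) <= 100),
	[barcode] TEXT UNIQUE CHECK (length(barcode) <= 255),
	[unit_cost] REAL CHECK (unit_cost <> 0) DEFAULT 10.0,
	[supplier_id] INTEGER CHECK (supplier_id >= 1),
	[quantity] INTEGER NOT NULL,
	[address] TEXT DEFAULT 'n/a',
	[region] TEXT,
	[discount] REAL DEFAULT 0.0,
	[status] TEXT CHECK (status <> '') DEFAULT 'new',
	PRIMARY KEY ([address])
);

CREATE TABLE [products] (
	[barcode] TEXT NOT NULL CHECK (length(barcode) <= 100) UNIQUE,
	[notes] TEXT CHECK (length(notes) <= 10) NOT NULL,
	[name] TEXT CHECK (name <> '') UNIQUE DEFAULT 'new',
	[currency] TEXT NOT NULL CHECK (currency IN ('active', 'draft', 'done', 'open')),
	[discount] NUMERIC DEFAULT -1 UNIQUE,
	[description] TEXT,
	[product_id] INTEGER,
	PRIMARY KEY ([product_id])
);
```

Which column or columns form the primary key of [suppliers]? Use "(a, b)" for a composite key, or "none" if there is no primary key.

address

address is declared PRIMARY KEY as a table-level PRIMARY KEY clause.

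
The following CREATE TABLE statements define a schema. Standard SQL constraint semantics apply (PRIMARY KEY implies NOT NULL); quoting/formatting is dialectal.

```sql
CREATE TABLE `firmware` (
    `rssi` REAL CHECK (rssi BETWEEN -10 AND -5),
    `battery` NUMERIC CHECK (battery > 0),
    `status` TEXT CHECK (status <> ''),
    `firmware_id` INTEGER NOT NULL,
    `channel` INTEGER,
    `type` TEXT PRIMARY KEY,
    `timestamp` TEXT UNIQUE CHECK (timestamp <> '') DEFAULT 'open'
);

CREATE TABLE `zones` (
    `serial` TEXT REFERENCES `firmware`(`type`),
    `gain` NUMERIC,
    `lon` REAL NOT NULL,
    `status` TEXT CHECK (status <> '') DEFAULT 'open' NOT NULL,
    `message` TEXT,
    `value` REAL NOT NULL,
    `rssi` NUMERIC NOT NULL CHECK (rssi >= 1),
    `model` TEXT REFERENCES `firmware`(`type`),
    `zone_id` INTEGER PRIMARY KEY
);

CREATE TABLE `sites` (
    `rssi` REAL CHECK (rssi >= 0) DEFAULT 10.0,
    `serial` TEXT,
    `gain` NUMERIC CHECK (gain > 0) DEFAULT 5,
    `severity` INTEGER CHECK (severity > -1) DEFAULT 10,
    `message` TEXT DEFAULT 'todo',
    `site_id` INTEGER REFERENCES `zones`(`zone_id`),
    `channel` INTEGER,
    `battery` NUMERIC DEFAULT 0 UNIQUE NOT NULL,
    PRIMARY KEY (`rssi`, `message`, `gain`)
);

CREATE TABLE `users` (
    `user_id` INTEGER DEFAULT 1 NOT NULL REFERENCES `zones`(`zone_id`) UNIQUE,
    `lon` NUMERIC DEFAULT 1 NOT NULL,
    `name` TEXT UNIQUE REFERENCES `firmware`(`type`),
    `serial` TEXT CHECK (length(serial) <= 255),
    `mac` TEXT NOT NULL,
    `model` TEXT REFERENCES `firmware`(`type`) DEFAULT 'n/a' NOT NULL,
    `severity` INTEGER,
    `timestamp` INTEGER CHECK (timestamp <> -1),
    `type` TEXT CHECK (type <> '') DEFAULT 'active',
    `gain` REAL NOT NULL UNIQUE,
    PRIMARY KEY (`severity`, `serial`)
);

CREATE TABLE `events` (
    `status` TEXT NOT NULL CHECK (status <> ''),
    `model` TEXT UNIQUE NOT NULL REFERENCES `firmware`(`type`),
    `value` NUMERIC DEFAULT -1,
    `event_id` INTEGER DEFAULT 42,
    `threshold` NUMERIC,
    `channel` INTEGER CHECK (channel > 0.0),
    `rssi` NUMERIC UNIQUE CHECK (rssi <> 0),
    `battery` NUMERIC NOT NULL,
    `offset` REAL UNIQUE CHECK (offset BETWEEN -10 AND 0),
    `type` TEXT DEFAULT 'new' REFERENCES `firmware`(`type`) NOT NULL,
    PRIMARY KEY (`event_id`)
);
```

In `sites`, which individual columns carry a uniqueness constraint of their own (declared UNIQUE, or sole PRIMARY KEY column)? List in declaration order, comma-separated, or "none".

battery

- rssi: part of a composite PRIMARY KEY — only the tuple is unique, not this column on its own.
- serial: no UNIQUE or single-column PK constraint.
- gain: part of a composite PRIMARY KEY — only the tuple is unique, not this column on its own.
- severity: no UNIQUE or single-column PK constraint.
- message: part of a composite PRIMARY KEY — only the tuple is unique, not this column on its own.
- site_id: no UNIQUE or single-column PK constraint.
- channel: no UNIQUE or single-column PK constraint.
- battery: declared UNIQUE → unique.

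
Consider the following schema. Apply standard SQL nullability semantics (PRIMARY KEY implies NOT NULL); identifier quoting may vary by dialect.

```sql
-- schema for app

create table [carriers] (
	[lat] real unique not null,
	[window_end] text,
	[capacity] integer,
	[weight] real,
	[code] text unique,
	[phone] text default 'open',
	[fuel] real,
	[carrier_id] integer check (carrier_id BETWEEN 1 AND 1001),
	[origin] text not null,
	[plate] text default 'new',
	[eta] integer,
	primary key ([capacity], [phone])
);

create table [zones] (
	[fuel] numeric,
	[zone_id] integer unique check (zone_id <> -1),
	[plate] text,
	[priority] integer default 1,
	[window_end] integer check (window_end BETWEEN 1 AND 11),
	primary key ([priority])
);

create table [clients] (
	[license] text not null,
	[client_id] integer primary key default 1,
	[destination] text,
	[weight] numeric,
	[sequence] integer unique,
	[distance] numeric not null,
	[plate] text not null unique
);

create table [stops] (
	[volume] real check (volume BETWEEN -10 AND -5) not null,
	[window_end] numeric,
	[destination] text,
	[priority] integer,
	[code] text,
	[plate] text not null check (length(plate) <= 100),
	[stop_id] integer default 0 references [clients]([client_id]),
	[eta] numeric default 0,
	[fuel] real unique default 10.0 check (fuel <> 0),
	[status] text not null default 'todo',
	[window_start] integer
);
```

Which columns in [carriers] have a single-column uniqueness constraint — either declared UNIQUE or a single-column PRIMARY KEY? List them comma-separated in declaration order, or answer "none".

- lat: declared UNIQUE → unique.
- window_end: no UNIQUE or single-column PK constraint.
- capacity: part of a composite PRIMARY KEY — only the tuple is unique, not this column on its own.
- weight: no UNIQUE or single-column PK constraint.
- code: declared UNIQUE → unique.
- phone: part of a composite PRIMARY KEY — only the tuple is unique, not this column on its own.
- fuel: no UNIQUE or single-column PK constraint.
- carrier_id: no UNIQUE or single-column PK constraint.
- origin: no UNIQUE or single-column PK constraint.
- plate: no UNIQUE or single-column PK constraint.
- eta: no UNIQUE or single-column PK constraint.

lat, code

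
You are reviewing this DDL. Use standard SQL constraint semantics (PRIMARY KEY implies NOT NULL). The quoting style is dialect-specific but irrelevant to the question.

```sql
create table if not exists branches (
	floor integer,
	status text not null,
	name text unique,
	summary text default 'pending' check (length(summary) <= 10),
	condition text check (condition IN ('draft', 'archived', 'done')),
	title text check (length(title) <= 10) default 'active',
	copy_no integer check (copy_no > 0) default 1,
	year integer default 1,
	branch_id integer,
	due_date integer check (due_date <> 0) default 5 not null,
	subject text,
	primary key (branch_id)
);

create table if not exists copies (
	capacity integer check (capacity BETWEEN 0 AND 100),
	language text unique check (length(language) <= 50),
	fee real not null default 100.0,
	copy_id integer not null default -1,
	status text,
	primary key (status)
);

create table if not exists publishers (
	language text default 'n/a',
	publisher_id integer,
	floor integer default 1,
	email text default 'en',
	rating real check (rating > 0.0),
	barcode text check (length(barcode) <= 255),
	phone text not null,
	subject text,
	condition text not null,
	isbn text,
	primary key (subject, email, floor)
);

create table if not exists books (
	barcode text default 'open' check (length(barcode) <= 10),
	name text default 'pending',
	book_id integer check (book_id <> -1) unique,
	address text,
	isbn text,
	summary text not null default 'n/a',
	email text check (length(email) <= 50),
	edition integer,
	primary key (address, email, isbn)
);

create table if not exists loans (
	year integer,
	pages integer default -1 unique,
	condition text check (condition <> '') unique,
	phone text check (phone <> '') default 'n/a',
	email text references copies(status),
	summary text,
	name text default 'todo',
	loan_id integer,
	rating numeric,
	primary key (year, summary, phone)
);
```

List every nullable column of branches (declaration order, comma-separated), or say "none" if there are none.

- floor: no NOT NULL constraint applies → nullable.
- status: declared NOT NULL → not nullable.
- name: UNIQUE does not imply NOT NULL → nullable.
- summary: CHECK does not forbid NULL (a CHECK constraint passes when its expression is NULL) → nullable.
- condition: CHECK does not forbid NULL (a CHECK constraint passes when its expression is NULL) → nullable.
- title: CHECK does not forbid NULL (a CHECK constraint passes when its expression is NULL) → nullable.
- copy_no: CHECK does not forbid NULL (a CHECK constraint passes when its expression is NULL) → nullable.
- year: DEFAULT only fills an omitted column; an explicit NULL is still allowed → nullable.
- branch_id: part of the PRIMARY KEY, which implies NOT NULL → not nullable.
- due_date: declared NOT NULL → not nullable.
- subject: no NOT NULL constraint applies → nullable.

floor, name, summary, condition, title, copy_no, year, subject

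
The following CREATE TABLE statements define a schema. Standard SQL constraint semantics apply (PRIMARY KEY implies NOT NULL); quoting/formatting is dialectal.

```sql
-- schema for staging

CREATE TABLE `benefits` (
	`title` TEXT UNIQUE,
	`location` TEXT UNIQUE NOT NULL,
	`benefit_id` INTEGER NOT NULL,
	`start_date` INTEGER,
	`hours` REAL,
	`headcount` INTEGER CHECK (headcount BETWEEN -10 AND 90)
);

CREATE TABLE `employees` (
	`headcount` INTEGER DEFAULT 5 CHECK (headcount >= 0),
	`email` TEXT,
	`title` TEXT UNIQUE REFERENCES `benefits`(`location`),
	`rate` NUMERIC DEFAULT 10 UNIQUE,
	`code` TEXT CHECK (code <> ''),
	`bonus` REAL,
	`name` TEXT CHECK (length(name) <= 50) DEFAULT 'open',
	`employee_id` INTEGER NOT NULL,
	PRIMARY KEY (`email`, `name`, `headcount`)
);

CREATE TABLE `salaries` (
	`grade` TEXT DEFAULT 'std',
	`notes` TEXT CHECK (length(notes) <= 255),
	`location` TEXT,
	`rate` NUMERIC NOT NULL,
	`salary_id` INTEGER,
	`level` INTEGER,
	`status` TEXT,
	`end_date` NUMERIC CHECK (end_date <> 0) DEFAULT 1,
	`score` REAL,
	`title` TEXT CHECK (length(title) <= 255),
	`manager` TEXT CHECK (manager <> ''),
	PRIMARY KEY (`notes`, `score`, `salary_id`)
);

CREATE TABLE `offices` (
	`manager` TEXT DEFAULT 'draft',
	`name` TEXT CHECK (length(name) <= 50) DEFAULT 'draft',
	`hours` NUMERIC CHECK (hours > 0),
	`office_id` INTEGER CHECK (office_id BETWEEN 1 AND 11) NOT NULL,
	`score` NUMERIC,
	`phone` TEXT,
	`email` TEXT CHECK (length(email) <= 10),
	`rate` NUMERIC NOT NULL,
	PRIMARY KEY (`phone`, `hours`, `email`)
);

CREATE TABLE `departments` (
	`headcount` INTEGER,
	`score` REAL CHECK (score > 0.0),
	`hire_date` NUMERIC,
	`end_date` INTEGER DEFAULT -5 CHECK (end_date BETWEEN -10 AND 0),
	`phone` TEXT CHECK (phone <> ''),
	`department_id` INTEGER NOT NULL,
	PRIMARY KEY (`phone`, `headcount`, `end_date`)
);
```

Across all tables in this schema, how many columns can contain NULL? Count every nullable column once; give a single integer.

benefits: 4 nullable (title, start_date, hours, headcount — PK none and explicit NOT NULL columns excluded).
employees: 4 nullable (title, rate, code, bonus — PK (email, name, headcount) and explicit NOT NULL columns excluded).
salaries: 7 nullable (grade, location, level, status, end_date, title, manager — PK (notes, score, salary_id) and explicit NOT NULL columns excluded).
offices: 3 nullable (manager, name, score — PK (phone, hours, email) and explicit NOT NULL columns excluded).
departments: 2 nullable (score, hire_date — PK (phone, headcount, end_date) and explicit NOT NULL columns excluded).
Total: 4 + 4 + 7 + 3 + 2 = 20.

20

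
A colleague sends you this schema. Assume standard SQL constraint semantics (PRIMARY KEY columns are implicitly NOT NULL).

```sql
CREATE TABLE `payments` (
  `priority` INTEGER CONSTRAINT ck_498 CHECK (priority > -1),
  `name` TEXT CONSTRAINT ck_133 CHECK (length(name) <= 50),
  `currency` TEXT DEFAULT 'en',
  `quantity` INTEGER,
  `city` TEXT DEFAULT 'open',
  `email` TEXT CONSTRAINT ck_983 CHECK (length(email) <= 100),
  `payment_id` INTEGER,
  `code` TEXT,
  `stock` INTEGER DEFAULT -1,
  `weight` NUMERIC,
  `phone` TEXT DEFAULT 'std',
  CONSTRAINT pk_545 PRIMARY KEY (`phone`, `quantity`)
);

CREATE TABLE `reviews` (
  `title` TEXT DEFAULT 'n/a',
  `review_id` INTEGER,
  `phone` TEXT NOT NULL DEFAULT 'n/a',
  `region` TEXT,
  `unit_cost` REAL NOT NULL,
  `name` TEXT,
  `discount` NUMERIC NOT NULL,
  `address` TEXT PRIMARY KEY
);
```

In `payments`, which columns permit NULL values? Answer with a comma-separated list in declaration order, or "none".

- priority: CHECK does not forbid NULL (a CHECK constraint passes when its expression is NULL) → nullable.
- name: CHECK does not forbid NULL (a CHECK constraint passes when its expression is NULL) → nullable.
- currency: DEFAULT only fills an omitted column; an explicit NULL is still allowed → nullable.
- quantity: part of the PRIMARY KEY, which implies NOT NULL → not nullable.
- city: DEFAULT only fills an omitted column; an explicit NULL is still allowed → nullable.
- email: CHECK does not forbid NULL (a CHECK constraint passes when its expression is NULL) → nullable.
- payment_id: no NOT NULL constraint applies → nullable.
- code: no NOT NULL constraint applies → nullable.
- stock: DEFAULT only fills an omitted column; an explicit NULL is still allowed → nullable.
- weight: no NOT NULL constraint applies → nullable.
- phone: part of the PRIMARY KEY, which implies NOT NULL → not nullable.

priority, name, currency, city, email, payment_id, code, stock, weight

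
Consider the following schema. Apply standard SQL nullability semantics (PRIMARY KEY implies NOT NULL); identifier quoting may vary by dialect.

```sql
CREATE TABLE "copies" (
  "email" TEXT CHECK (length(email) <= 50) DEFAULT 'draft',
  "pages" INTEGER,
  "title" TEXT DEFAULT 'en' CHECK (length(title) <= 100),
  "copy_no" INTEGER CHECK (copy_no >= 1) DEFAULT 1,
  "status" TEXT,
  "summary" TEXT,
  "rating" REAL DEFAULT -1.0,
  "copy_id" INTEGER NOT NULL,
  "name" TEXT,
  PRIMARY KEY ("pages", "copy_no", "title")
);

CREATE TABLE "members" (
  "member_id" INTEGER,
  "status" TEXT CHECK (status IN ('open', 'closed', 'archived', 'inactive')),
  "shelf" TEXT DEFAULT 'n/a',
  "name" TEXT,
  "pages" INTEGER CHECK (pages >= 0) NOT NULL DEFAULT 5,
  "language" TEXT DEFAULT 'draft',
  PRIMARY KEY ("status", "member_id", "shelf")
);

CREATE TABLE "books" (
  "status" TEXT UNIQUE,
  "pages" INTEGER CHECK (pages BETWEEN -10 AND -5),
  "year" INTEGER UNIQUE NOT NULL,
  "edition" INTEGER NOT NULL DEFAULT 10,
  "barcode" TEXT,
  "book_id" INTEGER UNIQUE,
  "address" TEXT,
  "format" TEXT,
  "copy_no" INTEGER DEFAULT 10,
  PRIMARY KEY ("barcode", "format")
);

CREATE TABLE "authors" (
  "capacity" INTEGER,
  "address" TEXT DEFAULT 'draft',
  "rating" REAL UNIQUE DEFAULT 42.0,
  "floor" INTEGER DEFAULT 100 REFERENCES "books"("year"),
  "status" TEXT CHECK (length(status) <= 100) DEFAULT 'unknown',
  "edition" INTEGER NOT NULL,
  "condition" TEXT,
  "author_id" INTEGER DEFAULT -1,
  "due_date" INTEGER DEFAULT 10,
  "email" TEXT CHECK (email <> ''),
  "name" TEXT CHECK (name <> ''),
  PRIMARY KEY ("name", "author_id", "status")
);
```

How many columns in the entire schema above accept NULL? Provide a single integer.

copies: 5 nullable (email, status, summary, rating, name — PK (pages, copy_no, title) and explicit NOT NULL columns excluded).
members: 2 nullable (name, language — PK (status, member_id, shelf) and explicit NOT NULL columns excluded).
books: 5 nullable (status, pages, book_id, address, copy_no — PK (barcode, format) and explicit NOT NULL columns excluded).
authors: 7 nullable (capacity, address, rating, floor, condition, due_date, email — PK (name, author_id, status) and explicit NOT NULL columns excluded).
Total: 5 + 2 + 5 + 7 = 19.

19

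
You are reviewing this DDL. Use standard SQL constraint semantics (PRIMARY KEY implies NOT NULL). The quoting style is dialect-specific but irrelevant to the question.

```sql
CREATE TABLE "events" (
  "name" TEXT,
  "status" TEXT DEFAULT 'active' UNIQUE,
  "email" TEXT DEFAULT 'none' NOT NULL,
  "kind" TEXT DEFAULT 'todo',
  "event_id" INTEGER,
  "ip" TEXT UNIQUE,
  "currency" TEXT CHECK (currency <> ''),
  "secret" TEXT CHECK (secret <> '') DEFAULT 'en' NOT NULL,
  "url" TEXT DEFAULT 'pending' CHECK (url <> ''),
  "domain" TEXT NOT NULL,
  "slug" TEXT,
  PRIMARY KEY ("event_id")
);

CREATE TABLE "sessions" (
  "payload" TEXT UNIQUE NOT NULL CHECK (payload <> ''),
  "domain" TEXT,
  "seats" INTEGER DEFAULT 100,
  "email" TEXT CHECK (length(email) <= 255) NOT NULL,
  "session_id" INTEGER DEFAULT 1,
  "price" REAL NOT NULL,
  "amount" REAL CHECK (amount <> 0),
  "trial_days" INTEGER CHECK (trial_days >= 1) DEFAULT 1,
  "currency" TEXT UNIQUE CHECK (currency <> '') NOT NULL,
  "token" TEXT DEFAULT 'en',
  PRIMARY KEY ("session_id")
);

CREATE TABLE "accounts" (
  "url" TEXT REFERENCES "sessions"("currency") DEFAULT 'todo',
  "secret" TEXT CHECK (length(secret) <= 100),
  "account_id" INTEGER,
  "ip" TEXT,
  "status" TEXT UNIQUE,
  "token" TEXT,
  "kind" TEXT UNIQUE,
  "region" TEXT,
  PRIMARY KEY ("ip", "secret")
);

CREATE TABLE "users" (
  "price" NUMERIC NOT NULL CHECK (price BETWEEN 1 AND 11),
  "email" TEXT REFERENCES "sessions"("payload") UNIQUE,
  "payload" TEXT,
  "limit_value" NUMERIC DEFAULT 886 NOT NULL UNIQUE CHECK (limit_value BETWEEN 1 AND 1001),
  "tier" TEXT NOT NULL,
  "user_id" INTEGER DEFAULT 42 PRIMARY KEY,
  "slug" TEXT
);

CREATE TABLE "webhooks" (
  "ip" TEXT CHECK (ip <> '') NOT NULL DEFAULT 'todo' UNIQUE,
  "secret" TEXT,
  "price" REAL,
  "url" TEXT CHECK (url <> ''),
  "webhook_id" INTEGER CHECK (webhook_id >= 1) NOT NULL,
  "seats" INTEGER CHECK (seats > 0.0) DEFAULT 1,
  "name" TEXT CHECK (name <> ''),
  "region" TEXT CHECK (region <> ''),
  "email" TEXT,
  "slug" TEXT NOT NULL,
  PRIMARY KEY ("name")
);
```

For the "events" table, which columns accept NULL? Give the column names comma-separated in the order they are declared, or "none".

name, status, kind, ip, currency, url, slug

- name: no NOT NULL constraint applies → nullable.
- status: UNIQUE does not imply NOT NULL → nullable.
- email: declared NOT NULL → not nullable.
- kind: DEFAULT only fills an omitted column; an explicit NULL is still allowed → nullable.
- event_id: part of the PRIMARY KEY, which implies NOT NULL → not nullable.
- ip: UNIQUE does not imply NOT NULL → nullable.
- currency: CHECK does not forbid NULL (a CHECK constraint passes when its expression is NULL) → nullable.
- secret: declared NOT NULL → not nullable.
- url: CHECK does not forbid NULL (a CHECK constraint passes when its expression is NULL) → nullable.
- domain: declared NOT NULL → not nullable.
- slug: no NOT NULL constraint applies → nullable.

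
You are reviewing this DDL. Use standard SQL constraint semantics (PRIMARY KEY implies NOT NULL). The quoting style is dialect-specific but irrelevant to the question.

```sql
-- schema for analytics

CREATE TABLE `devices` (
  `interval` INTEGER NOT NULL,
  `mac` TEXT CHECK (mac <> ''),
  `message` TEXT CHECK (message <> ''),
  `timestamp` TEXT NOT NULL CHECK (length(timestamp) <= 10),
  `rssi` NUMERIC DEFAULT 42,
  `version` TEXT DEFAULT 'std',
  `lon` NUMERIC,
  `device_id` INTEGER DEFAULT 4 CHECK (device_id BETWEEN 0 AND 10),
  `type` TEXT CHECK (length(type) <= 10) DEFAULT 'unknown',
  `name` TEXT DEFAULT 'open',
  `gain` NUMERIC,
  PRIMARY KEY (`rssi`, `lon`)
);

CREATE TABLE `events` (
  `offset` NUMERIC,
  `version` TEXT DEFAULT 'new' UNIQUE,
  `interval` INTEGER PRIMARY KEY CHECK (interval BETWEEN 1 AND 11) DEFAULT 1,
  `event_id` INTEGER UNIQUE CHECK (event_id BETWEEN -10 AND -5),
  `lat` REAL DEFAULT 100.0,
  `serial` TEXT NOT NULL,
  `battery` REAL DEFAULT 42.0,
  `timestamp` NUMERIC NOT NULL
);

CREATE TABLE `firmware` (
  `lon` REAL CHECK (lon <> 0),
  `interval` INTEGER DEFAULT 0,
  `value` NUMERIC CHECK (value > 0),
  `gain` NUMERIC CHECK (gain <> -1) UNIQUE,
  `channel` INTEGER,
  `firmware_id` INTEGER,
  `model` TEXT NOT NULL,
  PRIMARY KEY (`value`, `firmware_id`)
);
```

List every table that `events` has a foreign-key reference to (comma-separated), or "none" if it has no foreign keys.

none

No column in events has a REFERENCES clause.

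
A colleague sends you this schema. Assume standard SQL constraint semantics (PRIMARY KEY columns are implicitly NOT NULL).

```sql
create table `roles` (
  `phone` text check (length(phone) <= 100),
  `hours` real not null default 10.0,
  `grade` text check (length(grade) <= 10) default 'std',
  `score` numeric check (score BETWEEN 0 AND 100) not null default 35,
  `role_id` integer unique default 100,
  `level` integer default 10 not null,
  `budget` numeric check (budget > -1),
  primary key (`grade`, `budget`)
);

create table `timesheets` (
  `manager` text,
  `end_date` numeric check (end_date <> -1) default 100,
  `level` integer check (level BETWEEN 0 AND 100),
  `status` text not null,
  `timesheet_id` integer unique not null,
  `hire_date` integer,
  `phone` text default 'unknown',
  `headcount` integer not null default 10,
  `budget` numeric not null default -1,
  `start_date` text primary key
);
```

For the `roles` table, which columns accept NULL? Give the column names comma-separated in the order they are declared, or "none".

phone, role_id

- phone: CHECK does not forbid NULL (a CHECK constraint passes when its expression is NULL) → nullable.
- hours: declared NOT NULL → not nullable.
- grade: part of the PRIMARY KEY, which implies NOT NULL → not nullable.
- score: declared NOT NULL → not nullable.
- role_id: UNIQUE does not imply NOT NULL → nullable.
- level: declared NOT NULL → not nullable.
- budget: part of the PRIMARY KEY, which implies NOT NULL → not nullable.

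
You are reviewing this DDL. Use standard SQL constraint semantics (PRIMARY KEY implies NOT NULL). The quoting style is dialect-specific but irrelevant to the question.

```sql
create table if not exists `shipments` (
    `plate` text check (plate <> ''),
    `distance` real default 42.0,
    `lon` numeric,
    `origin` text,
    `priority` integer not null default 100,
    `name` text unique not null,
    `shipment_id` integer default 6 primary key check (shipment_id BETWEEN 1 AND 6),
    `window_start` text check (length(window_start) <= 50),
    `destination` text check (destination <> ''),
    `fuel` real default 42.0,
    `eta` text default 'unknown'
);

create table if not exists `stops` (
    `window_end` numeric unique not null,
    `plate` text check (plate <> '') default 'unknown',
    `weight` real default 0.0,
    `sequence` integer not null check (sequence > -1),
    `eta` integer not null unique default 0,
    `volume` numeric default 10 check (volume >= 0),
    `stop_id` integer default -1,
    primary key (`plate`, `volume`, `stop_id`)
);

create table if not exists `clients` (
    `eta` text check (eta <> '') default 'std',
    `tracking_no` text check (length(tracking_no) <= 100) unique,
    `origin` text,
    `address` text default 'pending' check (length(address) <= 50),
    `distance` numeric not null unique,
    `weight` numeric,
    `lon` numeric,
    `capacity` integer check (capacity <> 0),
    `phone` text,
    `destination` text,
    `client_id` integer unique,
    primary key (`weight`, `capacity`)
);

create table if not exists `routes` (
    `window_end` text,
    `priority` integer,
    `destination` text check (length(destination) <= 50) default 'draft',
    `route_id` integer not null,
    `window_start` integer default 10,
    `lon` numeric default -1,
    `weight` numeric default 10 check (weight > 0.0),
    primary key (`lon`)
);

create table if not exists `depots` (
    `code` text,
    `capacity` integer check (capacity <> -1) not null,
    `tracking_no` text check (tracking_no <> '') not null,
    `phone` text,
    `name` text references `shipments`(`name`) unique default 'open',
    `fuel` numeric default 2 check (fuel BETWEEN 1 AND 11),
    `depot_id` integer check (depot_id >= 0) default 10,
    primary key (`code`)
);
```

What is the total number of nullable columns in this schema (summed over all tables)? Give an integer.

26

shipments: 8 nullable (plate, distance, lon, origin, window_start, destination, fuel, eta — PK (shipment_id) and explicit NOT NULL columns excluded).
stops: 1 nullable (weight — PK (plate, volume, stop_id) and explicit NOT NULL columns excluded).
clients: 8 nullable (eta, tracking_no, origin, address, lon, phone, destination, client_id — PK (weight, capacity) and explicit NOT NULL columns excluded).
routes: 5 nullable (window_end, priority, destination, window_start, weight — PK (lon) and explicit NOT NULL columns excluded).
depots: 4 nullable (phone, name, fuel, depot_id — PK (code) and explicit NOT NULL columns excluded).
Total: 8 + 1 + 8 + 5 + 4 = 26.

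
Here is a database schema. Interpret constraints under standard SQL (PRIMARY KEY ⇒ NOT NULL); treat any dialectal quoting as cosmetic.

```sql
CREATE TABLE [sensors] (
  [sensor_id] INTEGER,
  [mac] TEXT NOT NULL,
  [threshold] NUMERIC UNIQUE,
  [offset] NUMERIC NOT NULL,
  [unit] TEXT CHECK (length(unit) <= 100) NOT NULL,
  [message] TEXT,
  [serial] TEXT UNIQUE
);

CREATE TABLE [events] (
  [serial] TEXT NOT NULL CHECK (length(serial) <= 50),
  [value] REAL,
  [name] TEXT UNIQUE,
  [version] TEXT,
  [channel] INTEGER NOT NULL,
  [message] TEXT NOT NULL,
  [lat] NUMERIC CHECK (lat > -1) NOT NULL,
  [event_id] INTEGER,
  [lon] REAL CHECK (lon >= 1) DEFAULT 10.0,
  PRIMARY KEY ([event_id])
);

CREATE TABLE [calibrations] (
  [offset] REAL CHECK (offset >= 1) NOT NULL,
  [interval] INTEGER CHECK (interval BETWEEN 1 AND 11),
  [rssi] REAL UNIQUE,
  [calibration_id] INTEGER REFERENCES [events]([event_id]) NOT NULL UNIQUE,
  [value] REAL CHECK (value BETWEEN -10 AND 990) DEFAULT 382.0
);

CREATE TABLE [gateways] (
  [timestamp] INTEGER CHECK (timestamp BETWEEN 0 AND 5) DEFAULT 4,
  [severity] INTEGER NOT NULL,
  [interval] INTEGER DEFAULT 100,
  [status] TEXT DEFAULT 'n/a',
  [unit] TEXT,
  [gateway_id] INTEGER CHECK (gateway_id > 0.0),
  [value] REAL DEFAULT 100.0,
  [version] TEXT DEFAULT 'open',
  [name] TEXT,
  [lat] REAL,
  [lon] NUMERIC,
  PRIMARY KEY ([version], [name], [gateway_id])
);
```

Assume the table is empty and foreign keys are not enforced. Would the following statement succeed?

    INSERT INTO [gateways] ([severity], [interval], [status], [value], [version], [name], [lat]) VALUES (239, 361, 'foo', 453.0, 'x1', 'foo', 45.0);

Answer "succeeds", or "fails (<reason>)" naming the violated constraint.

fails (NOT NULL on gateway_id)

gateway_id is omitted from the column list and has no DEFAULT, so it would receive NULL.
But gateway_id is part of the PRIMARY KEY (implied NOT NULL).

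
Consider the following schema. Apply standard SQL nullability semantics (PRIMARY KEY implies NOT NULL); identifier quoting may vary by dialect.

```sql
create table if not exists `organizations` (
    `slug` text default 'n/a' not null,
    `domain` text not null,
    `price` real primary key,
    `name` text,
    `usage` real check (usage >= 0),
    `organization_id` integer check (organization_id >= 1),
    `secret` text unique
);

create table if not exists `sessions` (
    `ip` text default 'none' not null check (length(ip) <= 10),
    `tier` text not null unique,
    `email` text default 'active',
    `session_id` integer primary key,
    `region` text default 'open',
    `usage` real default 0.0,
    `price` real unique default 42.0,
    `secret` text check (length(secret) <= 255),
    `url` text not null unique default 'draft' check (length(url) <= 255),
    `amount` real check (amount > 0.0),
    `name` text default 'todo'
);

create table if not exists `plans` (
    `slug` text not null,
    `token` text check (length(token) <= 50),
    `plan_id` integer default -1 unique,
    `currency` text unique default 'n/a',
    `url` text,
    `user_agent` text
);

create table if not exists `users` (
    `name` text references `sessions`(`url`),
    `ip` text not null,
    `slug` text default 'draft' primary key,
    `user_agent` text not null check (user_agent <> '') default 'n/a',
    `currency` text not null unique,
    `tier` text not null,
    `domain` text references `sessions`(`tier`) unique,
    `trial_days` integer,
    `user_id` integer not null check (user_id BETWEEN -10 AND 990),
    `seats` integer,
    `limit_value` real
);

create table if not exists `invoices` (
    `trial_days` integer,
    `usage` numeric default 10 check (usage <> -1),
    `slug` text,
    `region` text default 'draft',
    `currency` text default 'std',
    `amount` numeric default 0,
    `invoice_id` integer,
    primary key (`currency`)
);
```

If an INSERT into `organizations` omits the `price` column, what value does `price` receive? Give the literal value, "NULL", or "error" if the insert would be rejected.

price has no DEFAULT clause.
Omitting it would insert NULL, but it is part of the PRIMARY KEY, so the INSERT fails.

error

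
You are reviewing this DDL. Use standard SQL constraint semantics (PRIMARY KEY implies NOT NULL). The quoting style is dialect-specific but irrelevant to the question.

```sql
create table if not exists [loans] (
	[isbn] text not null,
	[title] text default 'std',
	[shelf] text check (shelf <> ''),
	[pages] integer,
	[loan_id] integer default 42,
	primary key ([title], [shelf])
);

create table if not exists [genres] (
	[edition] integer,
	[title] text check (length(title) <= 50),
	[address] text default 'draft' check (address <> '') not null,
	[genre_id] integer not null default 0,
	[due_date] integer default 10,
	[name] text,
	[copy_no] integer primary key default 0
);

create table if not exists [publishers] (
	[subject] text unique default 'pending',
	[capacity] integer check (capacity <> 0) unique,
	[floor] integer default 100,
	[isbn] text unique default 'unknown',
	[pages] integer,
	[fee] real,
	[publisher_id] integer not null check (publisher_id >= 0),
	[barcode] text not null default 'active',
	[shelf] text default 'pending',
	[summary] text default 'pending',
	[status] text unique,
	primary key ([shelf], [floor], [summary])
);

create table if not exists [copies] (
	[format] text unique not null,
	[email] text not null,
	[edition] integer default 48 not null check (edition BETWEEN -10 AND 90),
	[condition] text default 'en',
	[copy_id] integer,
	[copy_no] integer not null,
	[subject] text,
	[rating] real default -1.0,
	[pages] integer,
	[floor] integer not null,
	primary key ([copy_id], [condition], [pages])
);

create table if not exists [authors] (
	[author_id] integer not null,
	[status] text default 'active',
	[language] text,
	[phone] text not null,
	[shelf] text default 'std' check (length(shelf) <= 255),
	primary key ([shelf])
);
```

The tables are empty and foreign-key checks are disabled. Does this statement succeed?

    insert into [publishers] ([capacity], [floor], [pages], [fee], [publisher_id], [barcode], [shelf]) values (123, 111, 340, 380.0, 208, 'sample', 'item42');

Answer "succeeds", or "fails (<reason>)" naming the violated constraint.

succeeds

NOT NULL columns: barcode is supplied; floor is supplied; publisher_id is supplied; shelf is supplied; summary defaults to 'pending'.
CHECK constraints: 123 satisfies (capacity <> 0); 208 satisfies (publisher_id >= 0).
No constraint is violated.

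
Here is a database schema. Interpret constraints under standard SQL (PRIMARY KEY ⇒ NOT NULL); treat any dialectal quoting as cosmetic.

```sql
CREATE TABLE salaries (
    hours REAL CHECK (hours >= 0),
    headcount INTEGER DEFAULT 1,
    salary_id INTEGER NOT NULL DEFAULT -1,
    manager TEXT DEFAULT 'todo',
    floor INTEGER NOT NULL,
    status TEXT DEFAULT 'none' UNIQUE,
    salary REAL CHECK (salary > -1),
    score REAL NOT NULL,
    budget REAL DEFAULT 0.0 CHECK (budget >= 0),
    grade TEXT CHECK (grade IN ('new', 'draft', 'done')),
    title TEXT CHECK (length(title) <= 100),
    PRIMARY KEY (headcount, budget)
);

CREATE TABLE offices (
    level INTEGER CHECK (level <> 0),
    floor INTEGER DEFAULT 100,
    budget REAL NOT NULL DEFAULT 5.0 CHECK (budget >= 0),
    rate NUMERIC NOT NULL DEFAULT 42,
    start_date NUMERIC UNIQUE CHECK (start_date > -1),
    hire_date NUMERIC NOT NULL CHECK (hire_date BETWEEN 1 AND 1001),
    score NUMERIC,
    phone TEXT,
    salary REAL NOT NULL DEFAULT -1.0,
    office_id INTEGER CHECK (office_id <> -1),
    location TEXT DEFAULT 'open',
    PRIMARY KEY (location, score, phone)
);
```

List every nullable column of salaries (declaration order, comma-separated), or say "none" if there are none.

- hours: CHECK does not forbid NULL (a CHECK constraint passes when its expression is NULL) → nullable.
- headcount: part of the PRIMARY KEY, which implies NOT NULL → not nullable.
- salary_id: declared NOT NULL → not nullable.
- manager: DEFAULT only fills an omitted column; an explicit NULL is still allowed → nullable.
- floor: declared NOT NULL → not nullable.
- status: UNIQUE does not imply NOT NULL → nullable.
- salary: CHECK does not forbid NULL (a CHECK constraint passes when its expression is NULL) → nullable.
- score: declared NOT NULL → not nullable.
- budget: part of the PRIMARY KEY, which implies NOT NULL → not nullable.
- grade: CHECK does not forbid NULL (a CHECK constraint passes when its expression is NULL) → nullable.
- title: CHECK does not forbid NULL (a CHECK constraint passes when its expression is NULL) → nullable.

hours, manager, status, salary, grade, title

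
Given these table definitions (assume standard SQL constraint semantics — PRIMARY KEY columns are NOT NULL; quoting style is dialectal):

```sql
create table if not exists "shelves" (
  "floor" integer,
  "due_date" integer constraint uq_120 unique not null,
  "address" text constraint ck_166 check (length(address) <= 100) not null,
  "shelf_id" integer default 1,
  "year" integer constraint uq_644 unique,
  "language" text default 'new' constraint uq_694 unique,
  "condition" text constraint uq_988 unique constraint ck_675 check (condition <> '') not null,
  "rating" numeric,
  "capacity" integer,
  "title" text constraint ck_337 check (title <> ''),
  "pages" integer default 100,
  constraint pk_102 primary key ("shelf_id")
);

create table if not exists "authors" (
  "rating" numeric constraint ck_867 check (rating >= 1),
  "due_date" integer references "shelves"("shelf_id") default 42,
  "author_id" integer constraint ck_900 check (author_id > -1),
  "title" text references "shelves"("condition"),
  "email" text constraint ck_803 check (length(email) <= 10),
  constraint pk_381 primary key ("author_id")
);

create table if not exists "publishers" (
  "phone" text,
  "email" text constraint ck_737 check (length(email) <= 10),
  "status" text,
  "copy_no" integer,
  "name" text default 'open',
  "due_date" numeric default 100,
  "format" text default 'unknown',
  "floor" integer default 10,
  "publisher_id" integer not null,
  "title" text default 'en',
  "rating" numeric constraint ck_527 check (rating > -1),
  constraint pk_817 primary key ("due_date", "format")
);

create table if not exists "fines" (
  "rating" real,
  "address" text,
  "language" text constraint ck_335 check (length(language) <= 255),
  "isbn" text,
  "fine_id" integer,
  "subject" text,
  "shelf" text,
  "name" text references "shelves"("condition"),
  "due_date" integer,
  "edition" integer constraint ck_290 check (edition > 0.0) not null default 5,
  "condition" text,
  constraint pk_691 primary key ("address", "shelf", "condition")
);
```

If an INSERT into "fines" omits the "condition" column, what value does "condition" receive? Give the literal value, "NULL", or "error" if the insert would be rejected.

condition has no DEFAULT clause.
Omitting it would insert NULL, but it is part of the PRIMARY KEY, so the INSERT fails.

error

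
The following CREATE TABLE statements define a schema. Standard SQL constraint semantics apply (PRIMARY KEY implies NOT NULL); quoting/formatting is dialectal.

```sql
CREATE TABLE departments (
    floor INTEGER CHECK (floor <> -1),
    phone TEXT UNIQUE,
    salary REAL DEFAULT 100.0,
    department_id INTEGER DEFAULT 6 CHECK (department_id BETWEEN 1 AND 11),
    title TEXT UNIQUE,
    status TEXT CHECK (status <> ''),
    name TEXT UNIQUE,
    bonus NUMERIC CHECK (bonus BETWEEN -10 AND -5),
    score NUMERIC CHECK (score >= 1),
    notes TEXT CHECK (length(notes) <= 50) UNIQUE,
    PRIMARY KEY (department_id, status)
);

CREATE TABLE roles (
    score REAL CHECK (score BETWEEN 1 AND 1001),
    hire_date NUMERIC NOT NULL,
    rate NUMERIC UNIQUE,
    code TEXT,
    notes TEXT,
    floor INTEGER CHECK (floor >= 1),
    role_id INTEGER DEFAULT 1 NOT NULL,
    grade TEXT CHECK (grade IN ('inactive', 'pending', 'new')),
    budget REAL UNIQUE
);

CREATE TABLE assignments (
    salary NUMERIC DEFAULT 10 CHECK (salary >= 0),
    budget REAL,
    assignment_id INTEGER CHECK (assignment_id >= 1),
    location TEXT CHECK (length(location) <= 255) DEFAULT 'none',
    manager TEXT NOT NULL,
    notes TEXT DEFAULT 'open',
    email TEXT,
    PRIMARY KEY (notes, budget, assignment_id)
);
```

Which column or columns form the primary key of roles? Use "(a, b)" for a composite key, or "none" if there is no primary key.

none

No column is declared PRIMARY KEY inline, and there is no table-level PRIMARY KEY clause in roles.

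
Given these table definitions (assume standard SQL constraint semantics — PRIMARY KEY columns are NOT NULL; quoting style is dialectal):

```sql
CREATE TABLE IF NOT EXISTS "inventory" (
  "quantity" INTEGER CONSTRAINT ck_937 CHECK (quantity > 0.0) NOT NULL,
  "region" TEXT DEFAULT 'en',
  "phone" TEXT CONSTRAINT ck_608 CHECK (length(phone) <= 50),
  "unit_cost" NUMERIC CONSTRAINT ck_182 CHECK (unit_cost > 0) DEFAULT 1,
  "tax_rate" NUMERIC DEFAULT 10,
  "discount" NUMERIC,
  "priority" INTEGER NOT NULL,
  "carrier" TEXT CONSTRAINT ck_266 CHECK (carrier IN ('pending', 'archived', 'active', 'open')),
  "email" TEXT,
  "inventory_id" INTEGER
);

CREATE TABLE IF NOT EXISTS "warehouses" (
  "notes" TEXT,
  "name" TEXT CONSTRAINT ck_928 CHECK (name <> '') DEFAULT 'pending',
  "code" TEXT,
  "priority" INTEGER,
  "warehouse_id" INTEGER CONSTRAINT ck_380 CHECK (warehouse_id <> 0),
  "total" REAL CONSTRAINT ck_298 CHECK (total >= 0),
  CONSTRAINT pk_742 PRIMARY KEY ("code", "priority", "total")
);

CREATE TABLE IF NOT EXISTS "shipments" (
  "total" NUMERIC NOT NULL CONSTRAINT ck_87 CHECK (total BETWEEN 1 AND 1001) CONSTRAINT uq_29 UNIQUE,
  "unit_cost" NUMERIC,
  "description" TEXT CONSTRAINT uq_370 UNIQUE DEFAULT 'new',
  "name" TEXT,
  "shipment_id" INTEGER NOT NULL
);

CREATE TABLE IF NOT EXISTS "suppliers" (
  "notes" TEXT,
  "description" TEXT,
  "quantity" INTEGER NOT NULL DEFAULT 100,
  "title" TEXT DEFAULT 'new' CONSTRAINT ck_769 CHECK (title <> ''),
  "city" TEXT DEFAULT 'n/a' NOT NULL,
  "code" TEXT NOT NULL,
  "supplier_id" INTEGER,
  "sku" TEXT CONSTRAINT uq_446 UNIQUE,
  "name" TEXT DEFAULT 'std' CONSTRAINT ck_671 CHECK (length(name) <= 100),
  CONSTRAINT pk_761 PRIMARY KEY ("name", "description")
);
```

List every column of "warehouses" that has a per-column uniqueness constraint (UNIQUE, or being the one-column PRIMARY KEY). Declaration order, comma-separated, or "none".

none

- notes: no UNIQUE or single-column PK constraint.
- name: no UNIQUE or single-column PK constraint.
- code: part of a composite PRIMARY KEY — only the tuple is unique, not this column on its own.
- priority: part of a composite PRIMARY KEY — only the tuple is unique, not this column on its own.
- warehouse_id: no UNIQUE or single-column PK constraint.
- total: part of a composite PRIMARY KEY — only the tuple is unique, not this column on its own.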